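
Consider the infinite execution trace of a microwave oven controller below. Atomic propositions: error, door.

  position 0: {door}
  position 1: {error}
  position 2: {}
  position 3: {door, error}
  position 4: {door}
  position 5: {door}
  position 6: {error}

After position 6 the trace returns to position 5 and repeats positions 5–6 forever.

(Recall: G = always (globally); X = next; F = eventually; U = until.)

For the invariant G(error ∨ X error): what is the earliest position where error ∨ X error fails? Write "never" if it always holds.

Check error ∨ X error at each position in order: 0 ✓, 1 ✓, 2 ✓, 3 ✓.
At position 4 the labels are {door} and the next position 5 has {door}, so error ∨ X error is false there. This is the first violation.

4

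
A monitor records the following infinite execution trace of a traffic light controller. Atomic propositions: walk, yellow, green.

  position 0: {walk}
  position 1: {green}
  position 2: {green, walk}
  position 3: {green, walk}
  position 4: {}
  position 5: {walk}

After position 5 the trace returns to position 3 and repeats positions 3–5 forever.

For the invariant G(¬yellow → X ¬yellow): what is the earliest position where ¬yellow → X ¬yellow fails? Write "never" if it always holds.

never

¬yellow → X ¬yellow holds at every position 0..5, and those are all the positions the trace ever visits, so the invariant G(¬yellow → X ¬yellow) is never violated.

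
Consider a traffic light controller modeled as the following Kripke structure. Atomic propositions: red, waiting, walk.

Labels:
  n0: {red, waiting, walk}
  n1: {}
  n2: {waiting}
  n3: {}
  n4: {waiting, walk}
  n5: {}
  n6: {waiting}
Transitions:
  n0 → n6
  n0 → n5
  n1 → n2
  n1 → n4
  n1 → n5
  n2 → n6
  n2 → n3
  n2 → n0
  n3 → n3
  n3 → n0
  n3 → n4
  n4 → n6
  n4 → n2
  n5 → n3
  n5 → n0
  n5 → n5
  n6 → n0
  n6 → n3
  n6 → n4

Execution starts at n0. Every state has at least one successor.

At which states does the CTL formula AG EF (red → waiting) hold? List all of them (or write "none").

{n0, n1, n2, n3, n4, n5, n6}

States satisfying EF (red → waiting): {n0, n1, n2, n3, n4, n5, n6}.
States satisfying AG EF (red → waiting): {n0, n1, n2, n3, n4, n5, n6}.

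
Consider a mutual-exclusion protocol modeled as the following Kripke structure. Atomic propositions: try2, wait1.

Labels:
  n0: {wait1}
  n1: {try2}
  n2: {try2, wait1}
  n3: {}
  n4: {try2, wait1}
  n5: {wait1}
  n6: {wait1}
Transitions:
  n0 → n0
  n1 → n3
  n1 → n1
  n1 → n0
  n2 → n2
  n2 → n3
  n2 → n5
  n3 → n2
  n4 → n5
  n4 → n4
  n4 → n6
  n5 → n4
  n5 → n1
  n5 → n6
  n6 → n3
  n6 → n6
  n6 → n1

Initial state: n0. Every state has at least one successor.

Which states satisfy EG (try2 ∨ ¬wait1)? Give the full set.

{n1, n2, n3, n4}

States satisfying try2 ∨ ¬wait1: {n1, n2, n3, n4}.
States satisfying EG (try2 ∨ ¬wait1): {n1, n2, n3, n4}.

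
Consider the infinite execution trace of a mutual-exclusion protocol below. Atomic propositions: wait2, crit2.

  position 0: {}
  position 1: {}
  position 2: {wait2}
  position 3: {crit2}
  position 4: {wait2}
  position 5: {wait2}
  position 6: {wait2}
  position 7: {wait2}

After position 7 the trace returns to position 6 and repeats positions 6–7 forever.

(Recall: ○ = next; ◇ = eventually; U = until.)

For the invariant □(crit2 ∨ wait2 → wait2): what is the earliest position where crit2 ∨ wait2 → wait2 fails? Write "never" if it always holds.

Check crit2 ∨ wait2 → wait2 at each position in order: 0 ✓, 1 ✓, 2 ✓.
At position 3 the labels are {crit2}, so crit2 ∨ wait2 → wait2 is false there. This is the first violation.

3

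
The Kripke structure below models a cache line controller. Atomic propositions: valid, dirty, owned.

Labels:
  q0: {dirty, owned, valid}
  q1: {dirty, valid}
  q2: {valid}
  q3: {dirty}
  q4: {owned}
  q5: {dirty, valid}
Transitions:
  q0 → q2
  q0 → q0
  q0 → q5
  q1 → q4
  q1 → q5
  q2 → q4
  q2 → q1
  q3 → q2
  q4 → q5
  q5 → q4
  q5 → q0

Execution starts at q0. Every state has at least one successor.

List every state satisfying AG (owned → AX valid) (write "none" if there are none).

States satisfying owned → AX valid: {q0, q1, q2, q3, q4, q5}.
States satisfying AG (owned → AX valid): {q0, q1, q2, q3, q4, q5}.

{q0, q1, q2, q3, q4, q5}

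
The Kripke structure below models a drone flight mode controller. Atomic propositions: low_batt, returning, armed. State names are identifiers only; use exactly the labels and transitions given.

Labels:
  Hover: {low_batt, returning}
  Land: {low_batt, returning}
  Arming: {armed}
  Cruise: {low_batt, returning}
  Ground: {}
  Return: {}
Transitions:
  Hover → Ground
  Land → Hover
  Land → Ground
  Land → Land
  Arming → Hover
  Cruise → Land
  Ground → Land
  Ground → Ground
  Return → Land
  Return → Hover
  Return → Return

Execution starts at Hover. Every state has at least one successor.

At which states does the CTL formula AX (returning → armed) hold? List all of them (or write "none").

States satisfying returning → armed: {Arming, Ground, Return}.
States satisfying AX (returning → armed): {Hover}.

{Hover}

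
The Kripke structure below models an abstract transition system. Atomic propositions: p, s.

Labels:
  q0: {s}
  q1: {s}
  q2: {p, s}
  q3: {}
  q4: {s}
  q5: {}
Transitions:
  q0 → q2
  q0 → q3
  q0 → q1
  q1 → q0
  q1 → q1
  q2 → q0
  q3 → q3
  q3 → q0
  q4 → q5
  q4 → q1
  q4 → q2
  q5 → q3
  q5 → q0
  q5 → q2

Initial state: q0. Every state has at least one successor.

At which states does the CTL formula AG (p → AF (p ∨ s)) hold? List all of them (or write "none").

States satisfying p → AF (p ∨ s): {q0, q1, q2, q3, q4, q5}.
States satisfying AG (p → AF (p ∨ s)): {q0, q1, q2, q3, q4, q5}.

{q0, q1, q2, q3, q4, q5}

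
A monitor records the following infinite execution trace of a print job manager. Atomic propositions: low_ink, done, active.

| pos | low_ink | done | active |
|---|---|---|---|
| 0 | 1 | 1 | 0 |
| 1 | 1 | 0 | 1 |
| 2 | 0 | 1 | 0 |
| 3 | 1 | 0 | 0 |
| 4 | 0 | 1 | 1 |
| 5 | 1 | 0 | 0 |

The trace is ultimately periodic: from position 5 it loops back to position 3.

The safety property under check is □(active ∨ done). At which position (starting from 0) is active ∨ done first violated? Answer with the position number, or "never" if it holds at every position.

3

Check active ∨ done at each position in order: 0 ✓, 1 ✓, 2 ✓.
At position 3 the labels are {low_ink}, so active ∨ done is false there. This is the first violation.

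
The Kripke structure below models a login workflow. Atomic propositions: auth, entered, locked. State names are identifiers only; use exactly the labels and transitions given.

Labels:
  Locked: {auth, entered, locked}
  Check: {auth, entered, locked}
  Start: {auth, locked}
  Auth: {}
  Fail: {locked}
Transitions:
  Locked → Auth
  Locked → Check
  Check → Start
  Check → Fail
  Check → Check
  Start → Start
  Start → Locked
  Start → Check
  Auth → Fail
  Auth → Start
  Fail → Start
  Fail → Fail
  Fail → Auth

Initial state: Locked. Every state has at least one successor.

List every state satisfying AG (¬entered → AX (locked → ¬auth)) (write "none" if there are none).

States satisfying ¬entered → AX (locked → ¬auth): {Locked, Check}.
States satisfying AG (¬entered → AX (locked → ¬auth)): ∅.

none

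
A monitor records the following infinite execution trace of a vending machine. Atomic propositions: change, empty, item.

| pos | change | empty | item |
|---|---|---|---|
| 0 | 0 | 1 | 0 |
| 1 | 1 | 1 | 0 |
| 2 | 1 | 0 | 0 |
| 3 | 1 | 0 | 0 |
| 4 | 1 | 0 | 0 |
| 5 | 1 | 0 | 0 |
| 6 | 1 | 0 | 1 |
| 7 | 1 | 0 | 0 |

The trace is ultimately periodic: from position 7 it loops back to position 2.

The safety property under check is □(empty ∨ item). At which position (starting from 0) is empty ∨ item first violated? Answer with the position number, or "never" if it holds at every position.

2

Check empty ∨ item at each position in order: 0 ✓, 1 ✓.
At position 2 the labels are {change}, so empty ∨ item is false there. This is the first violation.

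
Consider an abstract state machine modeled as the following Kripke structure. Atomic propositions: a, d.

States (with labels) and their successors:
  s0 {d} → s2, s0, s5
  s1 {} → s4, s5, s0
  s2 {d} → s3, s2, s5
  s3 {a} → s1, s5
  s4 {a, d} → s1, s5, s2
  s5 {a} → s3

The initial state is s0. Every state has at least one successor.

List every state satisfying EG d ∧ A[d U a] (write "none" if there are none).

States satisfying d: {s0, s2, s4}.
States satisfying EG d: {s0, s2, s4}.
States satisfying a: {s3, s4, s5}.
States satisfying A[d U a]: {s3, s4, s5}.
States satisfying EG d ∧ A[d U a]: {s4}.

{s4}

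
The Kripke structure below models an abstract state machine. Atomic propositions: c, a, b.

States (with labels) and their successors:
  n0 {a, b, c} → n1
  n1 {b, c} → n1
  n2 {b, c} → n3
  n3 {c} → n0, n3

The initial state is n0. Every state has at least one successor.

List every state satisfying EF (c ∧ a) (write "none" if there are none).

{n0, n2, n3}

States satisfying c ∧ a: {n0}.
States satisfying EF (c ∧ a): {n0, n2, n3}.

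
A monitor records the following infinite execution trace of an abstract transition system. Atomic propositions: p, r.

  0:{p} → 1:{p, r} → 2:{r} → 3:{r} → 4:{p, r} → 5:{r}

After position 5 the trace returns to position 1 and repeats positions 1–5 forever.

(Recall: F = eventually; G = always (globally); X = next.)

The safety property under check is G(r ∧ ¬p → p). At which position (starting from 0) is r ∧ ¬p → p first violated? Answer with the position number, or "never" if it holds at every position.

Check r ∧ ¬p → p at each position in order: 0 ✓, 1 ✓.
At position 2 the labels are {r}, so r ∧ ¬p → p is false there. This is the first violation.

2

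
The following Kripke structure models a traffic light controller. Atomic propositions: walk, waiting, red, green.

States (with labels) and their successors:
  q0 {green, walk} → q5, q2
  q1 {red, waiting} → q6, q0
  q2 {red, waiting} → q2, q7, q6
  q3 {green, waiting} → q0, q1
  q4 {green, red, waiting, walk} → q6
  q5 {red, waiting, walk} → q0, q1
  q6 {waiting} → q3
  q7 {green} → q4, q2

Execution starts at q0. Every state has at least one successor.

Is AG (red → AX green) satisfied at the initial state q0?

States satisfying red → AX green: {q0, q3, q6, q7}.
States satisfying AG (red → AX green): ∅.
q1 is reachable from q0 and violates red → AX green, so AG fails at q0.
q0 ∉ Sat(AG (red → AX green)).

Violated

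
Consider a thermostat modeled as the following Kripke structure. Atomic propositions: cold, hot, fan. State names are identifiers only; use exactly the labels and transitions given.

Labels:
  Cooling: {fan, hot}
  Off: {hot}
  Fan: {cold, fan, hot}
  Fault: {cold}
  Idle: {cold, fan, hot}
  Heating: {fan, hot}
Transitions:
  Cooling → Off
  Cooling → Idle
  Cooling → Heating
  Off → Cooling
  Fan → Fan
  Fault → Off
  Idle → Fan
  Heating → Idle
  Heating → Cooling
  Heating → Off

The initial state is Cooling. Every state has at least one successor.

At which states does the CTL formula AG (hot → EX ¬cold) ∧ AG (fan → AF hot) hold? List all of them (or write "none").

States satisfying hot → EX ¬cold: {Cooling, Off, Fault, Heating}.
States satisfying AG (hot → EX ¬cold): ∅.
States satisfying fan → AF hot: {Cooling, Off, Fan, Fault, Idle, Heating}.
States satisfying AG (fan → AF hot): {Cooling, Off, Fan, Fault, Idle, Heating}.
States satisfying AG (hot → EX ¬cold) ∧ AG (fan → AF hot): ∅.

none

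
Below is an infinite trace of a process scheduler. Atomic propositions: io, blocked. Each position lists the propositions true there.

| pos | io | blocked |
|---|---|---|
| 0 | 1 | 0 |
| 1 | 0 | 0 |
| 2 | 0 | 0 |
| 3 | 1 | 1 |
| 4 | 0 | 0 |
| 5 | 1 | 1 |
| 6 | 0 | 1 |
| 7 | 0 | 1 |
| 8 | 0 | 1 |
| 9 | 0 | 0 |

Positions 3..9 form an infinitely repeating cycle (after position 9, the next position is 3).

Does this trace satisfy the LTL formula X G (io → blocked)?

Yes

The position after 0 is 1; G (io → blocked) is true there.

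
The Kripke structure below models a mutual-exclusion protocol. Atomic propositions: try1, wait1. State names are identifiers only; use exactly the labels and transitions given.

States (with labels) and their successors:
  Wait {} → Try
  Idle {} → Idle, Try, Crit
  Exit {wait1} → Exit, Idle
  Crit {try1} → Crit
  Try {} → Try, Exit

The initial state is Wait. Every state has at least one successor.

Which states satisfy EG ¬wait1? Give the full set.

States satisfying ¬wait1: {Wait, Idle, Crit, Try}.
States satisfying EG ¬wait1: {Wait, Idle, Crit, Try}.

{Wait, Idle, Crit, Try}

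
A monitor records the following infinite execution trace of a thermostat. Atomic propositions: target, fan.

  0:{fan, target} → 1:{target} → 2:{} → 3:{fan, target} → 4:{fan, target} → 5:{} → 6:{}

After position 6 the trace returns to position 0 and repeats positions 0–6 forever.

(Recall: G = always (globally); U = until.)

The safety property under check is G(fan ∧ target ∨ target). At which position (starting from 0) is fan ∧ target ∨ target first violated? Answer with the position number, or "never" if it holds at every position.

2

Check fan ∧ target ∨ target at each position in order: 0 ✓, 1 ✓.
At position 2 the labels are {}, so fan ∧ target ∨ target is false there. This is the first violation.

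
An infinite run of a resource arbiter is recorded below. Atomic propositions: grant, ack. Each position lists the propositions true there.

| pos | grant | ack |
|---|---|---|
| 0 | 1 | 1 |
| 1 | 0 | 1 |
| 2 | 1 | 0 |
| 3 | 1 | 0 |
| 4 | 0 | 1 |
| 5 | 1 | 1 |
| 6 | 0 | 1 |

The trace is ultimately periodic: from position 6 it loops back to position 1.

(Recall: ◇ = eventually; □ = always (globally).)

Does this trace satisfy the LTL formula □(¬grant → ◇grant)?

Satisfied

¬grant → ◇grant holds at every position 0..6, and those are all positions ever visited, so □(¬grant → ◇grant) holds.
Positions where ¬grant holds: 1, 4, 6.
Check ◇grant at each: 1→ok, 4→ok, 6→ok.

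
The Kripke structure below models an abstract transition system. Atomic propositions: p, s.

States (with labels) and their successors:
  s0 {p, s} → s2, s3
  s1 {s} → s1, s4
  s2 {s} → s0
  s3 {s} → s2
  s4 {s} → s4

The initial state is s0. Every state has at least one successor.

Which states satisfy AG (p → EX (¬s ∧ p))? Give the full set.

States satisfying p → EX (¬s ∧ p): {s1, s2, s3, s4}.
States satisfying AG (p → EX (¬s ∧ p)): {s1, s4}.

{s1, s4}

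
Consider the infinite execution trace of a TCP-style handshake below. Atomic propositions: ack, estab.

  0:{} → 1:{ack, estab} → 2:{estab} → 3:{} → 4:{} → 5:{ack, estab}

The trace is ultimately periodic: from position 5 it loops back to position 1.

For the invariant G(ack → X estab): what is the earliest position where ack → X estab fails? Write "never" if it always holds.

ack → X estab holds at every position 0..5, and those are all the positions the trace ever visits, so the invariant G(ack → X estab) is never violated.

never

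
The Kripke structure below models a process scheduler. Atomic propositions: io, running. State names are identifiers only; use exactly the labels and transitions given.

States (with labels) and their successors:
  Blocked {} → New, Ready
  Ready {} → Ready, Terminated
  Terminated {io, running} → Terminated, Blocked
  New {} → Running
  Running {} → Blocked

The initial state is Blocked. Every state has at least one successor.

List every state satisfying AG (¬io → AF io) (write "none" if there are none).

States satisfying ¬io → AF io: {Terminated}.
States satisfying AG (¬io → AF io): ∅.

none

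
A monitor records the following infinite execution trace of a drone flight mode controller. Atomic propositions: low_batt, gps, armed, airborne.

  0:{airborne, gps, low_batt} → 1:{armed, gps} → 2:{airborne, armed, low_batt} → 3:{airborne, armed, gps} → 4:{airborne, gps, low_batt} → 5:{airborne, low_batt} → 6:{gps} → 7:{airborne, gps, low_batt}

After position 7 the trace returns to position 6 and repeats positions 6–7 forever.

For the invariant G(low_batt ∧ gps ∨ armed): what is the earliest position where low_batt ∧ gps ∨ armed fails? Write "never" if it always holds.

Check low_batt ∧ gps ∨ armed at each position in order: 0 ✓, 1 ✓, 2 ✓, 3 ✓, 4 ✓.
At position 5 the labels are {airborne, low_batt}, so low_batt ∧ gps ∨ armed is false there. This is the first violation.

5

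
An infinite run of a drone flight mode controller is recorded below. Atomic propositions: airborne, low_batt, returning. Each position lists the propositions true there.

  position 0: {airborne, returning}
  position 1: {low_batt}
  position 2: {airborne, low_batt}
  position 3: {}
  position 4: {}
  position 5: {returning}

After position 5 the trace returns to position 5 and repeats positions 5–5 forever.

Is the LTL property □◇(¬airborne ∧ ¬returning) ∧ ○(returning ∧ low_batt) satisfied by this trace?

Does not hold

◇(¬airborne ∧ ¬returning) must hold at every position from 0 onward. It fails at position 5, so □◇(¬airborne ∧ ¬returning) is false.
The position after 0 is 1; returning ∧ low_batt is false there.
At position 0: □◇(¬airborne ∧ ¬returning) is false; ○(returning ∧ low_batt) is false; so □◇(¬airborne ∧ ¬returning) ∧ ○(returning ∧ low_batt) is false.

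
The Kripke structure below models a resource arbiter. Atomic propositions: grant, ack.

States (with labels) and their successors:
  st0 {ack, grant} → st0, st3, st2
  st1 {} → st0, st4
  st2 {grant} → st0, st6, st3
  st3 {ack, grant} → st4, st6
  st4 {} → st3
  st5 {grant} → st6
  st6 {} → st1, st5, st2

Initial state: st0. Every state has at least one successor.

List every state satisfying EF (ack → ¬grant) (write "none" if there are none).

{st0, st1, st2, st3, st4, st5, st6}

States satisfying ack → ¬grant: {st1, st2, st4, st5, st6}.
States satisfying EF (ack → ¬grant): {st0, st1, st2, st3, st4, st5, st6}.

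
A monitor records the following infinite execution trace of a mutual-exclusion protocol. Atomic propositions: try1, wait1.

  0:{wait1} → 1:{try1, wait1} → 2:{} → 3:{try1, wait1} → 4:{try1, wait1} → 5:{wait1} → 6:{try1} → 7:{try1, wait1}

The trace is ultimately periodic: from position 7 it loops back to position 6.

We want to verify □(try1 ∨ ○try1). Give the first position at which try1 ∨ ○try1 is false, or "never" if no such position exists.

try1 ∨ ○try1 holds at every position 0..7, and those are all the positions the trace ever visits, so the invariant □(try1 ∨ ○try1) is never violated.

never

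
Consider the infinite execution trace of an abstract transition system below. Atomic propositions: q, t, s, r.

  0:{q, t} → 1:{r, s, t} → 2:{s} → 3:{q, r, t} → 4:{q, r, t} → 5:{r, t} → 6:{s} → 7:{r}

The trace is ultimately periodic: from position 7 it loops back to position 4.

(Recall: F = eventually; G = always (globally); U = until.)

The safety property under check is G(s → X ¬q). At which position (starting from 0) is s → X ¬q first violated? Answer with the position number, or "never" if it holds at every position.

Check s → X ¬q at each position in order: 0 ✓, 1 ✓.
At position 2 the labels are {s} and the next position 3 has {q, r, t}, so s → X ¬q is false there. This is the first violation.

2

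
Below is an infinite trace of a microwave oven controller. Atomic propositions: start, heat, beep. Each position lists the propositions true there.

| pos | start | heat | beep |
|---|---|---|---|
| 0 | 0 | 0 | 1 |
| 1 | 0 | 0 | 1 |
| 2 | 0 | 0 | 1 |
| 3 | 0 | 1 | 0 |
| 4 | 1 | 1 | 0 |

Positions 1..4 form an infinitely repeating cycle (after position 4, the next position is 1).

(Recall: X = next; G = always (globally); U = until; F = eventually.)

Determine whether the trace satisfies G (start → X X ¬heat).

Yes

start → X X ¬heat holds at every position 0..4, and those are all positions ever visited, so G (start → X X ¬heat) holds.
Positions where start holds: 4.
Check X X ¬heat at each: 4→ok.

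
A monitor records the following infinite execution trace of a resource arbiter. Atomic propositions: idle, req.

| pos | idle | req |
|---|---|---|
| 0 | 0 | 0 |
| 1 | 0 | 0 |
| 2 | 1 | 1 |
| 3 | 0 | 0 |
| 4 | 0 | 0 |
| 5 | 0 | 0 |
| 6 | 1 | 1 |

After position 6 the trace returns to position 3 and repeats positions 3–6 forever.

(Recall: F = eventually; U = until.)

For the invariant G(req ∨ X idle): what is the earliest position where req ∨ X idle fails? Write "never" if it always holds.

0

At position 0 the labels are {} and the next position 1 has {}, so req ∨ X idle is false there. This is the first violation.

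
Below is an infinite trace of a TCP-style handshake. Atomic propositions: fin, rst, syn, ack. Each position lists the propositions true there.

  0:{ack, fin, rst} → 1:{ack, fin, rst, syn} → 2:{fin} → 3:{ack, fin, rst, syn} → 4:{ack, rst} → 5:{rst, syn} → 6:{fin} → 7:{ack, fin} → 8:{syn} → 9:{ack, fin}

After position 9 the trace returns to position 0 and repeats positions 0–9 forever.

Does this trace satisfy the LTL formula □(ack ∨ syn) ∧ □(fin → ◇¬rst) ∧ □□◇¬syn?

Violated

□◇¬syn holds at every position 0..9, and those are all positions ever visited, so □□◇¬syn holds.
At position 0: □(ack ∨ syn) ∧ □(fin → ◇¬rst) is false; □□◇¬syn is true; so □(ack ∨ syn) ∧ □(fin → ◇¬rst) ∧ □□◇¬syn is false.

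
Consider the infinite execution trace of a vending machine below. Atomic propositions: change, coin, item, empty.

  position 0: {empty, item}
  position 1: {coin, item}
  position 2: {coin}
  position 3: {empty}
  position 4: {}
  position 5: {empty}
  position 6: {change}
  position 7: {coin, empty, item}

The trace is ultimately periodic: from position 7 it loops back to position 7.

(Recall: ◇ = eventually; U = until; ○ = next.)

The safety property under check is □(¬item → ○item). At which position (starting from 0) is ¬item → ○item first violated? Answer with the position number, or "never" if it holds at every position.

Check ¬item → ○item at each position in order: 0 ✓, 1 ✓.
At position 2 the labels are {coin} and the next position 3 has {empty}, so ¬item → ○item is false there. This is the first violation.

2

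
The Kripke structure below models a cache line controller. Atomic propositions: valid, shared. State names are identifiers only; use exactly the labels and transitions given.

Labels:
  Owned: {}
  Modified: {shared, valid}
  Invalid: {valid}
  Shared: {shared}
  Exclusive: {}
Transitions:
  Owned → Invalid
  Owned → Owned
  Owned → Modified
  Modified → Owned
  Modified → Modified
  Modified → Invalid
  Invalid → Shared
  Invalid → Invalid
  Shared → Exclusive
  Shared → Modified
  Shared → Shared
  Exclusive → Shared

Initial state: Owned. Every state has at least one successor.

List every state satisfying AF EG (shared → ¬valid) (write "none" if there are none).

States satisfying EG (shared → ¬valid): {Owned, Invalid, Shared, Exclusive}.
States satisfying AF EG (shared → ¬valid): {Owned, Invalid, Shared, Exclusive}.

{Owned, Invalid, Shared, Exclusive}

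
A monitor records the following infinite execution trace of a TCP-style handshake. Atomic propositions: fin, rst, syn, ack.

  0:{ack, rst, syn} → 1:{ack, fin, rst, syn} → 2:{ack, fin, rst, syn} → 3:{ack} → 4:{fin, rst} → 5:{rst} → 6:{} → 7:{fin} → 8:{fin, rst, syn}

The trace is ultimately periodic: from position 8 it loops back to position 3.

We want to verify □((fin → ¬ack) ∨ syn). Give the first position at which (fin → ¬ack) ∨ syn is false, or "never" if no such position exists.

(fin → ¬ack) ∨ syn holds at every position 0..8, and those are all the positions the trace ever visits, so the invariant □((fin → ¬ack) ∨ syn) is never violated.

never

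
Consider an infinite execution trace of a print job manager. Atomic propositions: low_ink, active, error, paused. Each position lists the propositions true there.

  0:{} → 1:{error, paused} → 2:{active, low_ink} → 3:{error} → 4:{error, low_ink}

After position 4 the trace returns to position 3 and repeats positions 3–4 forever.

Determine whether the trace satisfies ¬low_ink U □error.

Walking from position 0: at position 2, □error has not yet held and ¬low_ink fails, so ¬low_ink U □error is false.

Violated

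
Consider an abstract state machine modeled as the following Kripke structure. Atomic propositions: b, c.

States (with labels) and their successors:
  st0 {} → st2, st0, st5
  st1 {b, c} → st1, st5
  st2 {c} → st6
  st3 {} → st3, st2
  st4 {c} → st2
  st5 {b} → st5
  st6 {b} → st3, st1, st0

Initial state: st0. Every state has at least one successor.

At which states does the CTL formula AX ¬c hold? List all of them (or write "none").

States satisfying ¬c: {st0, st3, st5, st6}.
States satisfying AX ¬c: {st2, st5}.

{st2, st5}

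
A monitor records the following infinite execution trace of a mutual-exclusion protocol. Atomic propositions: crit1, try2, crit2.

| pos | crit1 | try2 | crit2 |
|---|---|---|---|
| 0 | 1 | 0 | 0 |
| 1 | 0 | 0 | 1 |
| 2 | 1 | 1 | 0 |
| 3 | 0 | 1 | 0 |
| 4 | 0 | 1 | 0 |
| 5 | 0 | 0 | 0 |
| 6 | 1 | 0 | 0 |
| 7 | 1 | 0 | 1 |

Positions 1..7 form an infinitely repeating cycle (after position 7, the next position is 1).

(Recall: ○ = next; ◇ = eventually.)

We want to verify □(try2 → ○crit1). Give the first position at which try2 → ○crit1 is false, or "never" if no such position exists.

2

Check try2 → ○crit1 at each position in order: 0 ✓, 1 ✓.
At position 2 the labels are {crit1, try2} and the next position 3 has {try2}, so try2 → ○crit1 is false there. This is the first violation.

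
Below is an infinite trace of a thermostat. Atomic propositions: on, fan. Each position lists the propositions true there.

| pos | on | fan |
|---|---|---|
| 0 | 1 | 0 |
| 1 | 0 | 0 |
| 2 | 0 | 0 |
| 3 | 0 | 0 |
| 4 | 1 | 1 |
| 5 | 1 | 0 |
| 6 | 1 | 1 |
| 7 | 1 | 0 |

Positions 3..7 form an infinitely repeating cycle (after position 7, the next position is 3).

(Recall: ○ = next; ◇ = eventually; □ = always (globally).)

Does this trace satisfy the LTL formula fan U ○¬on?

Walking from position 0: ○¬on first holds at position 0, and fan holds at every earlier position along the way, so fan U ○¬on holds.

Holds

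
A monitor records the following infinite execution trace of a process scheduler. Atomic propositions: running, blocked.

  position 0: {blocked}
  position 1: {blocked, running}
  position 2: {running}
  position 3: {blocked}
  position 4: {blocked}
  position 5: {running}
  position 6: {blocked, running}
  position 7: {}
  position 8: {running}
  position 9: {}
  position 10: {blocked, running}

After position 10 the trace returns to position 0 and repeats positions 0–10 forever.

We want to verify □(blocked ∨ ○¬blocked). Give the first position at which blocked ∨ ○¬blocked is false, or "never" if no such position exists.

2

Check blocked ∨ ○¬blocked at each position in order: 0 ✓, 1 ✓.
At position 2 the labels are {running} and the next position 3 has {blocked}, so blocked ∨ ○¬blocked is false there. This is the first violation.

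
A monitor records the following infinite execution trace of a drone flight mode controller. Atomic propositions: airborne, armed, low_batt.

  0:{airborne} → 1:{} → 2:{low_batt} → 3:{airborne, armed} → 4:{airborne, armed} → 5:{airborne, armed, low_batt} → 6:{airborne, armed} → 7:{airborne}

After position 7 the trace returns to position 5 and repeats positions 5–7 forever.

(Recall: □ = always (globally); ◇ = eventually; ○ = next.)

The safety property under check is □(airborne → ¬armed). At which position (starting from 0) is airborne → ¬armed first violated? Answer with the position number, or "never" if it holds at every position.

Check airborne → ¬armed at each position in order: 0 ✓, 1 ✓, 2 ✓.
At position 3 the labels are {airborne, armed}, so airborne → ¬armed is false there. This is the first violation.

3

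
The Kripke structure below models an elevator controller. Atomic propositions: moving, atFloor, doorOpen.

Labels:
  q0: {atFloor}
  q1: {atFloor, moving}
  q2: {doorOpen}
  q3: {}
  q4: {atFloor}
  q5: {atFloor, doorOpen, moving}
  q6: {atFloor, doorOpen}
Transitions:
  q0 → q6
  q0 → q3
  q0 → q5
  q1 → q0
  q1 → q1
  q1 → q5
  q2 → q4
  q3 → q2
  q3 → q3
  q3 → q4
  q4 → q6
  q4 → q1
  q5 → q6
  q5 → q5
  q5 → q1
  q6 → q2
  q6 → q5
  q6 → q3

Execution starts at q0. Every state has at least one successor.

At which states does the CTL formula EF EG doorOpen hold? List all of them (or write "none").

{q0, q1, q2, q3, q4, q5, q6}

States satisfying EG doorOpen: {q5, q6}.
States satisfying EF EG doorOpen: {q0, q1, q2, q3, q4, q5, q6}.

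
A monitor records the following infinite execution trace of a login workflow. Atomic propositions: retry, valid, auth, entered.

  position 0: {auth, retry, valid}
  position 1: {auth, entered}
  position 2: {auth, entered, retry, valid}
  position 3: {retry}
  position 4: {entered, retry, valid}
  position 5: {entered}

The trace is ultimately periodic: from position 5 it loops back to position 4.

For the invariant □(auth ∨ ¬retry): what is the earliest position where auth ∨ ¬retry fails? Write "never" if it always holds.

Check auth ∨ ¬retry at each position in order: 0 ✓, 1 ✓, 2 ✓.
At position 3 the labels are {retry}, so auth ∨ ¬retry is false there. This is the first violation.

3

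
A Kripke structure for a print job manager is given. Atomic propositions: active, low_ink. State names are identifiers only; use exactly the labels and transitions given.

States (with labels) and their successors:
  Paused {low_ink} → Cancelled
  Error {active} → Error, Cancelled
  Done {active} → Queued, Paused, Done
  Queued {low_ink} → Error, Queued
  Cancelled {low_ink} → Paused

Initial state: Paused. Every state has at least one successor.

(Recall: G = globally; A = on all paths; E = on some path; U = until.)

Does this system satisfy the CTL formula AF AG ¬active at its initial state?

Holds

States satisfying AG ¬active: {Paused, Cancelled}.
States satisfying AF AG ¬active: {Paused, Cancelled}.
Paused ∈ Sat(AF AG ¬active).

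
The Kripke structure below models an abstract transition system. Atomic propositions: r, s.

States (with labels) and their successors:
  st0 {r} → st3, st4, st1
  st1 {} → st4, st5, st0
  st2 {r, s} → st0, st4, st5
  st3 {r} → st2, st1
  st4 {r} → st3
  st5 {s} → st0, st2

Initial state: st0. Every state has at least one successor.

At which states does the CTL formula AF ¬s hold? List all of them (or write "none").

States satisfying ¬s: {st0, st1, st3, st4}.
States satisfying AF ¬s: {st0, st1, st3, st4}.

{st0, st1, st3, st4}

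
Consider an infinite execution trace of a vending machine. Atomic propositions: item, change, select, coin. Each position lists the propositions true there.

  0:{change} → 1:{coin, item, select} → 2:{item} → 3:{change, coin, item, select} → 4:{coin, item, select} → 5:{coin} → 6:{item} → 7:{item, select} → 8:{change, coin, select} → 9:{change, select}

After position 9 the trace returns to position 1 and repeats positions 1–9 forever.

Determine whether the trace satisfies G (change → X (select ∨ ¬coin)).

change → X (select ∨ ¬coin) holds at every position 0..9, and those are all positions ever visited, so G (change → X (select ∨ ¬coin)) holds.
Positions where change holds: 0, 3, 8, 9.
Check X (select ∨ ¬coin) at each: 0→ok, 3→ok, 8→ok, 9→ok.

Satisfied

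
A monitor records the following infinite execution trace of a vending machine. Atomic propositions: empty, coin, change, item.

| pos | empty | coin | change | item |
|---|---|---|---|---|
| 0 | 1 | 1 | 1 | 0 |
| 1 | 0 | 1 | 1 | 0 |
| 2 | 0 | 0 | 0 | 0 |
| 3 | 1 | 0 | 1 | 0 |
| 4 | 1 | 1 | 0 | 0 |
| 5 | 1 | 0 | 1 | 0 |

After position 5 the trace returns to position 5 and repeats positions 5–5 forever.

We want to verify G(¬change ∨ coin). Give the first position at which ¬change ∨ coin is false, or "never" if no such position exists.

Check ¬change ∨ coin at each position in order: 0 ✓, 1 ✓, 2 ✓.
At position 3 the labels are {change, empty}, so ¬change ∨ coin is false there. This is the first violation.

3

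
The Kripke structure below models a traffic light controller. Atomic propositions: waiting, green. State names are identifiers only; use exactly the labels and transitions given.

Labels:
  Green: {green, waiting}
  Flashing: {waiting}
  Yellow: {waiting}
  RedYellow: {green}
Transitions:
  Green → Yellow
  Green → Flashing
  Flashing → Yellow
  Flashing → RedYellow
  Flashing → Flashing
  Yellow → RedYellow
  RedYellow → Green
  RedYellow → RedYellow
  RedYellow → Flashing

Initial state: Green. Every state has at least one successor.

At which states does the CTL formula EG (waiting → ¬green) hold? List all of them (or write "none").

States satisfying waiting → ¬green: {Flashing, Yellow, RedYellow}.
States satisfying EG (waiting → ¬green): {Flashing, Yellow, RedYellow}.

{Flashing, Yellow, RedYellow}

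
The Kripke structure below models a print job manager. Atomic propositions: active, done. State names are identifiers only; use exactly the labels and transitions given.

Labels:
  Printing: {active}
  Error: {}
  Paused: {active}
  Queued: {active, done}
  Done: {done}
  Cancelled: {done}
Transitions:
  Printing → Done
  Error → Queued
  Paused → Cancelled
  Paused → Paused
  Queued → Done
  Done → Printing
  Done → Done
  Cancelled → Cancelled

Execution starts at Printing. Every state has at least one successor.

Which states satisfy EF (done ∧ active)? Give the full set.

States satisfying done ∧ active: {Queued}.
States satisfying EF (done ∧ active): {Error, Queued}.

{Error, Queued}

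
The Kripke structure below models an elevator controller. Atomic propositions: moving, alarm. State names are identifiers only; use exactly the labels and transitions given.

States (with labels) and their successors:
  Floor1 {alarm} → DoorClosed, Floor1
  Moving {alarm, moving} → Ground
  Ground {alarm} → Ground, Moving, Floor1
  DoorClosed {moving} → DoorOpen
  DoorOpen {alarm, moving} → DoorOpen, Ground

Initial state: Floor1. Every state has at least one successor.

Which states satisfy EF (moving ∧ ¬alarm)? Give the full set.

States satisfying moving ∧ ¬alarm: {DoorClosed}.
States satisfying EF (moving ∧ ¬alarm): {Floor1, Moving, Ground, DoorClosed, DoorOpen}.

{Floor1, Moving, Ground, DoorClosed, DoorOpen}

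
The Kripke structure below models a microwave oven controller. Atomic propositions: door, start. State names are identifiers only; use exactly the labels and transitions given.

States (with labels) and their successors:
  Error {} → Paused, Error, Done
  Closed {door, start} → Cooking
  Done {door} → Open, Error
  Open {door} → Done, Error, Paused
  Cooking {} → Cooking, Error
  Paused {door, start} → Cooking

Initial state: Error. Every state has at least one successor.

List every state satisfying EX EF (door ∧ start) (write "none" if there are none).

{Error, Closed, Done, Open, Cooking, Paused}

States satisfying EF (door ∧ start): {Error, Closed, Done, Open, Cooking, Paused}.
States satisfying EX EF (door ∧ start): {Error, Closed, Done, Open, Cooking, Paused}.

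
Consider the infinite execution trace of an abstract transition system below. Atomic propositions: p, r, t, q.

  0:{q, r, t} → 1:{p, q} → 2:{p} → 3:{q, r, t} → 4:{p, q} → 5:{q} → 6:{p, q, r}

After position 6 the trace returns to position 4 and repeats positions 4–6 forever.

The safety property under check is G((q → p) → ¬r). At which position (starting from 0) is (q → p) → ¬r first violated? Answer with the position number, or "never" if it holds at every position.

6

Check (q → p) → ¬r at each position in order: 0 ✓, 1 ✓, 2 ✓, 3 ✓, 4 ✓, 5 ✓.
At position 6 the labels are {p, q, r}, so (q → p) → ¬r is false there. This is the first violation.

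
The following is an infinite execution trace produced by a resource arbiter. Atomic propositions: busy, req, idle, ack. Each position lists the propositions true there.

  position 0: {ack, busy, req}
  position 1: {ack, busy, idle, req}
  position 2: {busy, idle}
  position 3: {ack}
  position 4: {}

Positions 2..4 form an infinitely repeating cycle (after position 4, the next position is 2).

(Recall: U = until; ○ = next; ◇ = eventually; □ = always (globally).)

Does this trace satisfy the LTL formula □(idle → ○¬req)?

Holds

idle → ○¬req holds at every position 0..4, and those are all positions ever visited, so □(idle → ○¬req) holds.
Positions where idle holds: 1, 2.
Check ○¬req at each: 1→ok, 2→ok.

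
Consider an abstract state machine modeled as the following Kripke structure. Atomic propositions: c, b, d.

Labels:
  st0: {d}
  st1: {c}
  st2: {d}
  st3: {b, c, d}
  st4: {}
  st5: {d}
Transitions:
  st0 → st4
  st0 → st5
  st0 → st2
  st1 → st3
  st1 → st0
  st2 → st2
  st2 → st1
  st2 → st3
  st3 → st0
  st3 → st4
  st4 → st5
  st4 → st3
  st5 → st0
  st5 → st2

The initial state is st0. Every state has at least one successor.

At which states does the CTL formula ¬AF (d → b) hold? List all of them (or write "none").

{st0, st2, st5}

States satisfying d → b: {st1, st3, st4}.
States satisfying AF (d → b): {st1, st3, st4}.
States satisfying ¬AF (d → b): {st0, st2, st5}.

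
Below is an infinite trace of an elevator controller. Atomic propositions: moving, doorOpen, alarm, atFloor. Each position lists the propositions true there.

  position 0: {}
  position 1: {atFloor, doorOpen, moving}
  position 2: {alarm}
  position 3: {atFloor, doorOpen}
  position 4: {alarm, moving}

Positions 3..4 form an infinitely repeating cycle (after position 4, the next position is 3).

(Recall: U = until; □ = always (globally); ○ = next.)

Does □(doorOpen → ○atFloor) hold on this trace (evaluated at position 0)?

No

doorOpen → ○atFloor must hold at every position from 0 onward. It fails at position 1, so □(doorOpen → ○atFloor) is false.
Positions where doorOpen holds: 1, 3.
Check ○atFloor at each: 1→fails, 3→fails.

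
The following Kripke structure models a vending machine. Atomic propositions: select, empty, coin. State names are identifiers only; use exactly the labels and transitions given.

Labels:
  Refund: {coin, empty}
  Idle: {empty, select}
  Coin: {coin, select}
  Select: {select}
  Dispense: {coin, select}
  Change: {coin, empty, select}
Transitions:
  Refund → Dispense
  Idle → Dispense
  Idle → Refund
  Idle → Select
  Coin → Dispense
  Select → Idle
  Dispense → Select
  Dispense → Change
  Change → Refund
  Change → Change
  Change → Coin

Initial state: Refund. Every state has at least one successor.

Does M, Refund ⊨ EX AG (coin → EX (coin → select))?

Satisfied

States satisfying AG (coin → EX (coin → select)): {Refund, Idle, Coin, Select, Dispense, Change}.
States satisfying EX AG (coin → EX (coin → select)): {Refund, Idle, Coin, Select, Dispense, Change}.
Refund ∈ Sat(EX AG (coin → EX (coin → select))).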